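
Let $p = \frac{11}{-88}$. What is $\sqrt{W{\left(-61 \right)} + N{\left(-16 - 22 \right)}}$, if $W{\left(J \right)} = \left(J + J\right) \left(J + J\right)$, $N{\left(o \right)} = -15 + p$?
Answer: $\frac{\sqrt{237902}}{4} \approx 121.94$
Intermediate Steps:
$p = - \frac{1}{8}$ ($p = 11 \left(- \frac{1}{88}\right) = - \frac{1}{8} \approx -0.125$)
$N{\left(o \right)} = - \frac{121}{8}$ ($N{\left(o \right)} = -15 - \frac{1}{8} = - \frac{121}{8}$)
$W{\left(J \right)} = 4 J^{2}$ ($W{\left(J \right)} = 2 J 2 J = 4 J^{2}$)
$\sqrt{W{\left(-61 \right)} + N{\left(-16 - 22 \right)}} = \sqrt{4 \left(-61\right)^{2} - \frac{121}{8}} = \sqrt{4 \cdot 3721 - \frac{121}{8}} = \sqrt{14884 - \frac{121}{8}} = \sqrt{\frac{118951}{8}} = \frac{\sqrt{237902}}{4}$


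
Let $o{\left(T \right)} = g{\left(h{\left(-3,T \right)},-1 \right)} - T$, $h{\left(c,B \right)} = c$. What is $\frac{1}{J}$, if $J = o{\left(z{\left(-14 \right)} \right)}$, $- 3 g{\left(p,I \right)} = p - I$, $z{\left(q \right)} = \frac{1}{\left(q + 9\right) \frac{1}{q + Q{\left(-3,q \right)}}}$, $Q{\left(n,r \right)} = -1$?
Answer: $- \frac{3}{7} \approx -0.42857$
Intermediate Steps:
$z{\left(q \right)} = \frac{-1 + q}{9 + q}$ ($z{\left(q \right)} = \frac{1}{\left(q + 9\right) \frac{1}{q - 1}} = \frac{1}{\left(9 + q\right) \frac{1}{-1 + q}} = \frac{1}{\frac{1}{-1 + q} \left(9 + q\right)} = \frac{-1 + q}{9 + q}$)
$g{\left(p,I \right)} = - \frac{p}{3} + \frac{I}{3}$ ($g{\left(p,I \right)} = - \frac{p - I}{3} = - \frac{p}{3} + \frac{I}{3}$)
$o{\left(T \right)} = \frac{2}{3} - T$ ($o{\left(T \right)} = \left(\left(- \frac{1}{3}\right) \left(-3\right) + \frac{1}{3} \left(-1\right)\right) - T = \left(1 - \frac{1}{3}\right) - T = \frac{2}{3} - T$)
$J = - \frac{7}{3}$ ($J = \frac{2}{3} - \frac{-1 - 14}{9 - 14} = \frac{2}{3} - \frac{1}{-5} \left(-15\right) = \frac{2}{3} - \left(- \frac{1}{5}\right) \left(-15\right) = \frac{2}{3} - 3 = - \frac{7}{3} \approx -2.3333$)
$\frac{1}{J} = \frac{1}{- \frac{7}{3}} = - \frac{3}{7}$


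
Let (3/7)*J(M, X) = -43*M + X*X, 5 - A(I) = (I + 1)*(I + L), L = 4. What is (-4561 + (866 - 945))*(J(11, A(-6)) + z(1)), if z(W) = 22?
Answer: 14244800/3 ≈ 4.7483e+6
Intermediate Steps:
A(I) = 5 - (1 + I)*(4 + I) (A(I) = 5 - (I + 1)*(I + 4) = 5 - (1 + I)*(4 + I))
J(M, X) = -301*M/3 + 7*X**2/3 (J(M, X) = 7*(-43*M + X*X)/3 = 7*(-43*M + X**2)/3 = 7*(X**2 - 43*M)/3 = -301*M/3 + 7*X**2/3)
(-4561 + (866 - 945))*(J(11, A(-6)) + z(1)) = (-4561 + (866 - 945))*((-301/3*11 + 7*(1 - 1*(-6)**2 - 5*(-6))**2/3) + 22) = (-4561 - 79)*((-3311/3 + 7*(1 - 1*36 + 30)**2/3) + 22) = -4640*((-3311/3 + 7*(1 - 36 + 30)**2/3) + 22) = -4640*((-3311/3 + (7/3)*(-5)**2) + 22) = -4640*((-3311/3 + (7/3)*25) + 22) = -4640*((-3311/3 + 175/3) + 22) = -4640*(-3136/3 + 22) = -4640*(-3070/3) = 14244800/3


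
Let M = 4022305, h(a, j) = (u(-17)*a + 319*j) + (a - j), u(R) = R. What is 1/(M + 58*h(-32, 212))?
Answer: 1/7962129 ≈ 1.2559e-7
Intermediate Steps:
h(a, j) = -16*a + 318*j (h(a, j) = (-17*a + 319*j) + (a - j) = -16*a + 318*j)
1/(M + 58*h(-32, 212)) = 1/(4022305 + 58*(-16*(-32) + 318*212)) = 1/(4022305 + 58*(512 + 67416)) = 1/(4022305 + 58*67928) = 1/(4022305 + 3939824) = 1/7962129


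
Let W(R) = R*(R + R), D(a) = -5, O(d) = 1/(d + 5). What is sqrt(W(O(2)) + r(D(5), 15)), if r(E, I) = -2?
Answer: 4*I*sqrt(6)/7 ≈ 1.3997*I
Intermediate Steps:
O(d) = 1/(5 + d)
W(R) = 2*R**2 (W(R) = R*(2*R) = 2*R**2)
sqrt(W(O(2)) + r(D(5), 15)) = sqrt(2*(1/(5 + 2))**2 - 2) = sqrt(2*(1/7)**2 - 2) = sqrt(2*(1/49) - 2) = sqrt(2/49 - 2) = sqrt(-96/49) = 4*I*sqrt(6)/7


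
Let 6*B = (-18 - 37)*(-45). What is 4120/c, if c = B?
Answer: 1648/165 ≈ 9.9879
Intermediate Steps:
B = 825/2 (B = ((-18 - 37)*(-45))/6 = (-55*(-45))/6 = (1/6)*2475 = 825/2 ≈ 412.50)
c = 825/2 ≈ 412.50
4120/c = 4120/(825/2) = 4120*(2/825) = 1648/165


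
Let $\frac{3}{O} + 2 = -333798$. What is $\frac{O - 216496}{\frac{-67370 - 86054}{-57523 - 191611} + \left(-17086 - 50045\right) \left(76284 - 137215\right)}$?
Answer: $- \frac{9002004264415301}{170079026004759746200} \approx -5.2928 \cdot 10^{-5}$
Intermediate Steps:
$O = - \frac{3}{333800}$ ($O = \frac{3}{-2 - 333798} = \frac{3}{-333800} = 3 \left(- \frac{1}{333800}\right) = - \frac{3}{333800} \approx -8.9874 \cdot 10^{-6}$)
$\frac{O - 216496}{\frac{-67370 - 86054}{-57523 - 191611} + \left(-17086 - 50045\right) \left(76284 - 137215\right)} = \frac{- \frac{3}{333800} - 216496}{\frac{-67370 - 86054}{-57523 - 191611} + \left(-17086 - 50045\right) \left(76284 - 137215\right)} = - \frac{72266364803}{333800 \left(- \frac{153424}{-249134} - -4090358961\right)} = - \frac{72266364803}{333800 \left(\left(-153424\right) \left(- \frac{1}{249134}\right) + 4090358961\right)} = - \frac{72266364803}{333800 \left(\frac{76712}{124567} + 4090358961\right)} = - \frac{72266364803}{333800 \cdot \frac{509523744771599}{124567}} = \left(- \frac{72266364803}{333800}\right) \frac{124567}{509523744771599} = - \frac{9002004264415301}{170079026004759746200}$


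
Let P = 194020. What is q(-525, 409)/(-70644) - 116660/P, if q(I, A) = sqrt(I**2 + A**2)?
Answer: -5833/9701 - sqrt(442906)/70644 ≈ -0.61070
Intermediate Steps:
q(I, A) = sqrt(A**2 + I**2)
q(-525, 409)/(-70644) - 116660/P = sqrt(409**2 + (-525)**2)/(-70644) - 116660/194020 = sqrt(167281 + 275625)*(-1/70644) - 116660*1/194020 = sqrt(442906)*(-1/70644) - 5833/9701 = -sqrt(442906)/70644 - 5833/9701 = -5833/9701 - sqrt(442906)/70644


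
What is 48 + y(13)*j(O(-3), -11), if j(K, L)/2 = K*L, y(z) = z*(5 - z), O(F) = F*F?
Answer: 20640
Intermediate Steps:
O(F) = F²
j(K, L) = 2*K*L (j(K, L) = 2*(K*L) = 2*K*L)
48 + y(13)*j(O(-3), -11) = 48 + (13*(5 - 1*13))*(2*(-3)²*(-11)) = 48 + (13*(5 - 13))*(2*9*(-11)) = 48 + (13*(-8))*(-198) = 48 - 104*(-198) = 48 + 20592 = 20640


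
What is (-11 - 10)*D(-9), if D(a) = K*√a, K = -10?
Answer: 630*I ≈ 630.0*I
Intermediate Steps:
D(a) = -10*√a
(-11 - 10)*D(-9) = (-11 - 10)*(-30*I) = -(-210)*3*I = -(-630)*I = 630*I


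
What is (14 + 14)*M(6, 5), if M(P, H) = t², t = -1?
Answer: 28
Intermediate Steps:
M(P, H) = 1 (M(P, H) = (-1)² = 1)
(14 + 14)*M(6, 5) = (14 + 14)*1 = 28*1 = 28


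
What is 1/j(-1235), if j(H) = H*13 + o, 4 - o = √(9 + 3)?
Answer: -16051/257634589 + 2*√3/257634589 ≈ -6.2288e-5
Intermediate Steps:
o = 4 - 2*√3 (o = 4 - √(9 + 3) = 4 - √12 = 4 - 2*√3 ≈ 0.53590)
j(H) = 4 - 2*√3 + 13*H (j(H) = H*13 + (4 - 2*√3) = 13*H + (4 - 2*√3) = 4 - 2*√3 + 13*H)
1/j(-1235) = 1/(4 - 2*√3 + 13*(-1235)) = 1/(4 - 2*√3 - 16055) = 1/(-16051 - 2*√3)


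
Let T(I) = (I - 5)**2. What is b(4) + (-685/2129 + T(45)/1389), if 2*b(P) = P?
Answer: 8369297/2957181 ≈ 2.8302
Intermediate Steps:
b(P) = P/2
T(I) = (-5 + I)**2
b(4) + (-685/2129 + T(45)/1389) = (1/2)*4 + (-685/2129 + (-5 + 45)**2/1389) = 2 + (-685*1/2129 + 40**2*(1/1389)) = 2 + (-685/2129 + 1600*(1/1389)) = 2 + (-685/2129 + 1600/1389) = 2 + 2454935/2957181 = 8369297/2957181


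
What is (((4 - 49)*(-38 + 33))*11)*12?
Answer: 29700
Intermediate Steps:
(((4 - 49)*(-38 + 33))*11)*12 = (-45*(-5)*11)*12 = (225*11)*12 = 2475*12 = 29700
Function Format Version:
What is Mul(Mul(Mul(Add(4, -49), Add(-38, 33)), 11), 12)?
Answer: 29700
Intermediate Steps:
Mul(Mul(Mul(Add(4, -49), Add(-38, 33)), 11), 12) = Mul(Mul(Mul(-45, -5), 11), 12) = Mul(Mul(225, 11), 12) = Mul(2475, 12) = 29700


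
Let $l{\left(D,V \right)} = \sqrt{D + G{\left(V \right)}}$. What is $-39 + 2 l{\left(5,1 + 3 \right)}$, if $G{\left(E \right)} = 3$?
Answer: $-39 + 4 \sqrt{2} \approx -33.343$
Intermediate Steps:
$l{\left(D,V \right)} = \sqrt{3 + D}$ ($l{\left(D,V \right)} = \sqrt{D + 3} = \sqrt{3 + D}$)
$-39 + 2 l{\left(5,1 + 3 \right)} = -39 + 2 \sqrt{3 + 5} = -39 + 2 \sqrt{8} = -39 + 2 \cdot 2 \sqrt{2} = -39 + 4 \sqrt{2}$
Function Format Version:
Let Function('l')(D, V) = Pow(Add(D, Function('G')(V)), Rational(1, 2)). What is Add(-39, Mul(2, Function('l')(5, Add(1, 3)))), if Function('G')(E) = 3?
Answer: Add(-39, Mul(4, Pow(2, Rational(1, 2)))) ≈ -33.343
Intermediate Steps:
Function('l')(D, V) = Pow(Add(3, D), Rational(1, 2)) (Function('l')(D, V) = Pow(Add(D, 3), Rational(1, 2)) = Pow(Add(3, D), Rational(1, 2)))
Add(-39, Mul(2, Function('l')(5, Add(1, 3)))) = Add(-39, Mul(2, Pow(Add(3, 5), Rational(1, 2)))) = Add(-39, Mul(2, Pow(8, Rational(1, 2)))) = Add(-39, Mul(2, Mul(2, Pow(2, Rational(1, 2))))) = Add(-39, Mul(4, Pow(2, Rational(1, 2))))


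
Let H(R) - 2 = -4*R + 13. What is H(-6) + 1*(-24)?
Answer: 15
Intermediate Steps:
H(R) = 15 - 4*R (H(R) = 2 + (-4*R + 13) = 2 + (13 - 4*R) = 15 - 4*R)
H(-6) + 1*(-24) = (15 - 4*(-6)) + 1*(-24) = (15 + 24) - 24 = 39 - 24 = 15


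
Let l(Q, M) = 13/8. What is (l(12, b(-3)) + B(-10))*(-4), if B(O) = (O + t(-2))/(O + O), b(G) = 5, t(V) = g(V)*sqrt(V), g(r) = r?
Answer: -17/2 - 2*I*sqrt(2)/5 ≈ -8.5 - 0.56569*I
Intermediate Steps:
t(V) = V**(3/2) (t(V) = V*sqrt(V) = V**(3/2))
l(Q, M) = 13/8 (l(Q, M) = 13*(1/8) = 13/8)
B(O) = (O - 2*I*sqrt(2))/(2*O) (B(O) = (O + (-2)**(3/2))/(O + O) = (O - 2*I*sqrt(2))/((2*O)) = (O - 2*I*sqrt(2))*(1/(2*O)) = (O - 2*I*sqrt(2))/(2*O))
(l(12, b(-3)) + B(-10))*(-4) = (13/8 + ((1/2)*(-10) - I*sqrt(2))/(-10))*(-4) = (13/8 - (-5 - I*sqrt(2))/10)*(-4) = (13/8 + (1/2 + I*sqrt(2)/10))*(-4) = (17/8 + I*sqrt(2)/10)*(-4) = -17/2 - 2*I*sqrt(2)/5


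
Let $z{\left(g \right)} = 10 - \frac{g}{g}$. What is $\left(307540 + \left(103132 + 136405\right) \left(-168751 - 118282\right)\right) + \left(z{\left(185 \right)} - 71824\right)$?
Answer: $-68754787996$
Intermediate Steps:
$z{\left(g \right)} = 9$ ($z{\left(g \right)} = 10 - 1 = 9$)
$\left(307540 + \left(103132 + 136405\right) \left(-168751 - 118282\right)\right) + \left(z{\left(185 \right)} - 71824\right) = \left(307540 + \left(103132 + 136405\right) \left(-168751 - 118282\right)\right) + \left(9 - 71824\right) = \left(307540 + 239537 \left(-287033\right)\right) + \left(9 - 71824\right) = \left(307540 - 68755023721\right) - 71815 = -68754716181 - 71815 = -68754787996$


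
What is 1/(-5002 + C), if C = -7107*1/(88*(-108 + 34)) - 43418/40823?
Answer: -265839376/1329721167707 ≈ -0.00019992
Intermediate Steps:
C = 7391045/265839376 (C = -7107/((-74*88)) - 43418*1/40823 = -7107/(-6512) - 43418/40823 = -7107*(-1/6512) - 43418/40823 = 7107/6512 - 43418/40823 = 7391045/265839376 ≈ 0.027803)
1/(-5002 + C) = 1/(-5002 + 7391045/265839376) = 1/(-1329721167707/265839376) = -265839376/1329721167707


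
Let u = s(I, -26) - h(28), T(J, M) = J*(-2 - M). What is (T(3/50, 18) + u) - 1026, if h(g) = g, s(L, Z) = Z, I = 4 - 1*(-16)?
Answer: -5406/5 ≈ -1081.2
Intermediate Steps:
I = 20 (I = 4 + 16 = 20)
u = -54 (u = -26 - 1*28 = -26 - 28 = -54)
(T(3/50, 18) + u) - 1026 = (-3/50*(2 + 18) - 54) - 1026 = (-1*3*(1/50)*20 - 54) - 1026 = (-1*3/50*20 - 54) - 1026 = (-6/5 - 54) - 1026 = -276/5 - 1026 = -5406/5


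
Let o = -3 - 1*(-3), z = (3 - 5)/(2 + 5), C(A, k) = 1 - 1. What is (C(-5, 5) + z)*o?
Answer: 0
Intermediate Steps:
C(A, k) = 0
z = -2/7 ≈ -0.28571
o = 0 (o = -3 + 3 = 0)
(C(-5, 5) + z)*o = (0 - 2/7)*0 = -2/7*0 = 0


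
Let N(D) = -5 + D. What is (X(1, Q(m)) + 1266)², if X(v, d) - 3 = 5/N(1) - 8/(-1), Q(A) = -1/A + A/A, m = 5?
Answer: 26040609/16 ≈ 1.6275e+6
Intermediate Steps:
Q(A) = 1 - 1/A (Q(A) = -1/A + 1 = 1 - 1/A)
X(v, d) = 39/4 (X(v, d) = 3 + (5/(-5 + 1) - 8/(-1)) = 3 + (5/(-4) - 8*(-1)) = 3 + (5*(-¼) + 8) = 3 + (-5/4 + 8) = 3 + 27/4 = 39/4)
(X(1, Q(m)) + 1266)² = (39/4 + 1266)² = (5103/4)² = 26040609/16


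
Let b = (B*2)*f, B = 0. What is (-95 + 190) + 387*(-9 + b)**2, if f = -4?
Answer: 31442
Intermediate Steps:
b = 0 (b = (0*2)*(-4) = 0*(-4) = 0)
(-95 + 190) + 387*(-9 + b)**2 = (-95 + 190) + 387*(-9 + 0)**2 = 95 + 387*(-9)**2 = 95 + 387*81 = 95 + 31347 = 31442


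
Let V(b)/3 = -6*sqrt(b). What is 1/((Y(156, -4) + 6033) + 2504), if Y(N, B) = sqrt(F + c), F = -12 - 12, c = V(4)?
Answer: 8537/72880429 - 2*I*sqrt(15)/72880429 ≈ 0.00011714 - 1.0628e-7*I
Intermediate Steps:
V(b) = -18*sqrt(b) (V(b) = 3*(-6*sqrt(b)) = -18*sqrt(b))
c = -36 (c = -18*sqrt(4) = -18*2 = -36)
F = -24
Y(N, B) = 2*I*sqrt(15) (Y(N, B) = sqrt(-24 - 36) = sqrt(-60) = 2*I*sqrt(15))
1/((Y(156, -4) + 6033) + 2504) = 1/((2*I*sqrt(15) + 6033) + 2504) = 1/((6033 + 2*I*sqrt(15)) + 2504) = 1/(8537 + 2*I*sqrt(15))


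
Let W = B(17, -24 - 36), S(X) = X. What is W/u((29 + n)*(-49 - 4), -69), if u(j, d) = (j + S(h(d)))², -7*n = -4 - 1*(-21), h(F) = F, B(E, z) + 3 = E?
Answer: 686/106936281 ≈ 6.4150e-6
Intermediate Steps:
B(E, z) = -3 + E
n = -17/7 (n = -(-4 - 1*(-21))/7 = -(-4 + 21)/7 = -⅐*17 = -17/7 ≈ -2.4286)
W = 14 (W = -3 + 17 = 14)
u(j, d) = (d + j)² (u(j, d) = (j + d)² = (d + j)²)
W/u((29 + n)*(-49 - 4), -69) = 14/((-69 + (29 - 17/7)*(-49 - 4))²) = 14/((-69 + (186/7)*(-53))²) = 14/((-69 - 9858/7)²) = 14/((-10341/7)²) = 14/(106936281/49) = 14*(49/106936281) = 686/106936281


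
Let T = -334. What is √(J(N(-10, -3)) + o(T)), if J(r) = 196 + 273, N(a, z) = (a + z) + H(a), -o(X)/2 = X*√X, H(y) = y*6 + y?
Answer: √(469 + 668*I*√334) ≈ 79.643 + 76.643*I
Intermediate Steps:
H(y) = 7*y (H(y) = 6*y + y = 7*y)
o(X) = -2*X^(3/2) (o(X) = -2*X*√X = -2*X^(3/2))
N(a, z) = z + 8*a (N(a, z) = (a + z) + 7*a = z + 8*a)
J(r) = 469
√(J(N(-10, -3)) + o(T)) = √(469 - (-668)*I*√334) = √(469 + 668*I*√334)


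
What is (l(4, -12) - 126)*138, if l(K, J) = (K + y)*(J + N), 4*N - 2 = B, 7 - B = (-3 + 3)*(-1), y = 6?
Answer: -30843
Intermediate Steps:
B = 7 (B = 7 - (-3 + 3)*(-1) = 7 - 0*(-1) = 7 - 1*0 = 7 + 0 = 7)
N = 9/4 (N = ½ + (¼)*7 = ½ + 7/4 = 9/4 ≈ 2.2500)
l(K, J) = (6 + K)*(9/4 + J) (l(K, J) = (K + 6)*(J + 9/4) = (6 + K)*(9/4 + J))
(l(4, -12) - 126)*138 = ((27/2 + 6*(-12) + (9/4)*4 - 12*4) - 126)*138 = ((27/2 - 72 + 9 - 48) - 126)*138 = (-195/2 - 126)*138 = -447/2*138 = -30843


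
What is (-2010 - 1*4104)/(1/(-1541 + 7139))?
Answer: -34226172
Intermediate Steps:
(-2010 - 1*4104)/(1/(-1541 + 7139)) = (-2010 - 4104)/(1/5598) = -6114/1/5598 = -6114*5598 = -34226172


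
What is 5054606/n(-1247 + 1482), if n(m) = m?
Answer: 5054606/235 ≈ 21509.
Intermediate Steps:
5054606/n(-1247 + 1482) = 5054606/(-1247 + 1482) = 5054606/235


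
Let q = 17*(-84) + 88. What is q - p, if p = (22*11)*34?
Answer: -9568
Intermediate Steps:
q = -1340 (q = -1428 + 88 = -1340)
p = 8228 (p = 242*34 = 8228)
q - p = -1340 - 1*8228 = -1340 - 8228 = -9568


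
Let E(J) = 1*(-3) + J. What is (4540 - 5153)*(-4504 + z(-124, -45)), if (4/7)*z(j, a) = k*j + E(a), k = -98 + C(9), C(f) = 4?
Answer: -9691530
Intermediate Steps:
E(J) = -3 + J
k = -94 (k = -98 + 4 = -94)
z(j, a) = -21/4 - 329*j/2 + 7*a/4 (z(j, a) = 7*(-94*j + (-3 + a))/4 = 7*(-3 + a - 94*j)/4 = -21/4 - 329*j/2 + 7*a/4)
(4540 - 5153)*(-4504 + z(-124, -45)) = (4540 - 5153)*(-4504 + (-21/4 - 329/2*(-124) + (7/4)*(-45))) = -613*(-4504 + (-21/4 + 20398 - 315/4)) = -613*(-4504 + 20314) = -613*15810 = -9691530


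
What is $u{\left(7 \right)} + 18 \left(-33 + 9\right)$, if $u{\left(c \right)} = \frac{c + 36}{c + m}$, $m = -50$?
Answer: $-433$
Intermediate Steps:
$u{\left(c \right)} = \frac{36 + c}{-50 + c}$ ($u{\left(c \right)} = \frac{c + 36}{c - 50} = \frac{36 + c}{-50 + c}$)
$u{\left(7 \right)} + 18 \left(-33 + 9\right) = \frac{36 + 7}{-50 + 7} + 18 \left(-33 + 9\right) = \frac{1}{-43} \cdot 43 + 18 \left(-24\right) = \left(- \frac{1}{43}\right) 43 - 432 = -1 - 432 = -433$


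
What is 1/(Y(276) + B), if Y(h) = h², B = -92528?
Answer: -1/16352 ≈ -6.1155e-5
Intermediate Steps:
1/(Y(276) + B) = 1/(276² - 92528) = 1/(76176 - 92528) = 1/(-16352) = -1/16352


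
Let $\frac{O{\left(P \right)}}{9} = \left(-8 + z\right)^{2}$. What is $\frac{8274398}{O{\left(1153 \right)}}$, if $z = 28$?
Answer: $\frac{4137199}{1800} \approx 2298.4$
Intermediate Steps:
$O{\left(P \right)} = 3600$ ($O{\left(P \right)} = 9 \left(-8 + 28\right)^{2} = 9 \cdot 20^{2} = 9 \cdot 400 = 3600$)
$\frac{8274398}{O{\left(1153 \right)}} = \frac{8274398}{3600} = 8274398 \cdot \frac{1}{3600} = \frac{4137199}{1800}$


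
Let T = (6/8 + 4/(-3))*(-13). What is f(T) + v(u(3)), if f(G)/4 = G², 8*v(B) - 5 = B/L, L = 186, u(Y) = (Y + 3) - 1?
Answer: 1029649/4464 ≈ 230.66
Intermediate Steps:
u(Y) = 2 + Y (u(Y) = (3 + Y) - 1 = 2 + Y)
v(B) = 5/8 + B/1488 (v(B) = 5/8 + (B/186)/8 = 5/8 + B/1488)
T = 91/12 (T = (6*(⅛) + 4*(-⅓))*(-13) = (¾ - 4/3)*(-13) = -7/12*(-13) = 91/12 ≈ 7.5833)
f(G) = 4*G²
f(T) + v(u(3)) = 4*(91/12)² + (5/8 + (2 + 3)/1488) = 4*(8281/144) + (5/8 + (1/1488)*5) = 8281/36 + (5/8 + 5/1488) = 8281/36 + 935/1488 = 1029649/4464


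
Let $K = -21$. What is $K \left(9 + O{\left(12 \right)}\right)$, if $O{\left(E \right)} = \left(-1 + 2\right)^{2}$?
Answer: $-210$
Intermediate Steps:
$O{\left(E \right)} = 1$ ($O{\left(E \right)} = 1^{2} = 1$)
$K \left(9 + O{\left(12 \right)}\right) = - 21 \left(9 + 1\right) = \left(-21\right) 10 = -210$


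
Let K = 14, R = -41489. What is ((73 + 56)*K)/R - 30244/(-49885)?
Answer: 166385858/295668395 ≈ 0.56275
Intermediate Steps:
((73 + 56)*K)/R - 30244/(-49885) = ((73 + 56)*14)/(-41489) - 30244/(-49885) = (129*14)*(-1/41489) - 30244*(-1/49885) = 1806*(-1/41489) + 30244/49885 = -258/5927 + 30244/49885 = 166385858/295668395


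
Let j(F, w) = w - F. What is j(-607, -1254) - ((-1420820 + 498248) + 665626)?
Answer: 256299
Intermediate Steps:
j(-607, -1254) - ((-1420820 + 498248) + 665626) = (-1254 - 1*(-607)) - ((-1420820 + 498248) + 665626) = (-1254 + 607) - (-922572 + 665626) = -647 - 1*(-256946) = -647 + 256946 = 256299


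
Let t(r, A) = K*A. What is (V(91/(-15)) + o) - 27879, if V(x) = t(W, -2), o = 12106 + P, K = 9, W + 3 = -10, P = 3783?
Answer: -12008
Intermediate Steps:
W = -13 (W = -3 - 10 = -13)
o = 15889 (o = 12106 + 3783 = 15889)
t(r, A) = 9*A
V(x) = -18 (V(x) = 9*(-2) = -18)
(V(91/(-15)) + o) - 27879 = (-18 + 15889) - 27879 = 15871 - 27879 = -12008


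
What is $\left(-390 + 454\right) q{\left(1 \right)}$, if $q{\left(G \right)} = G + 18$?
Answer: $1216$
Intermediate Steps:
$q{\left(G \right)} = 18 + G$
$\left(-390 + 454\right) q{\left(1 \right)} = \left(-390 + 454\right) \left(18 + 1\right) = 64 \cdot 19 = 1216$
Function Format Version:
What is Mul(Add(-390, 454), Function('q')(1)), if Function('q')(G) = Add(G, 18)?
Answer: 1216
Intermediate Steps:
Function('q')(G) = Add(18, G)
Mul(Add(-390, 454), Function('q')(1)) = Mul(Add(-390, 454), Add(18, 1)) = Mul(64, 19) = 1216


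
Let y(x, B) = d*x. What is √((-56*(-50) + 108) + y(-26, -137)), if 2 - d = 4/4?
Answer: √2882 ≈ 53.684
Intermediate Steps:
d = 1 (d = 2 - 4/4 = 2 - 1*1 = 2 - 1 = 1)
y(x, B) = x (y(x, B) = 1*x = x)
√((-56*(-50) + 108) + y(-26, -137)) = √((-56*(-50) + 108) - 26) = √((2800 + 108) - 26) = √(2908 - 26) = √2882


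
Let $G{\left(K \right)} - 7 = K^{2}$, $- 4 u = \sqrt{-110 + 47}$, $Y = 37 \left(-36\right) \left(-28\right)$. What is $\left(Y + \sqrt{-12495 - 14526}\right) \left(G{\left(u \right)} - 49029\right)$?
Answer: $-1828471365 - \frac{784415 i \sqrt{27021}}{16} \approx -1.8285 \cdot 10^{9} - 8.0589 \cdot 10^{6} i$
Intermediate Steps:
$Y = 37296$ ($Y = \left(-1332\right) \left(-28\right) = 37296$)
$u = - \frac{3 i \sqrt{7}}{4}$ ($u = - \frac{\sqrt{-110 + 47}}{4} = - \frac{\sqrt{-63}}{4} = - \frac{3 i \sqrt{7}}{4} \approx - 1.9843 i$)
$G{\left(K \right)} = 7 + K^{2}$
$\left(Y + \sqrt{-12495 - 14526}\right) \left(G{\left(u \right)} - 49029\right) = \left(37296 + \sqrt{-12495 - 14526}\right) \left(\left(7 + \left(- \frac{3 i \sqrt{7}}{4}\right)^{2}\right) - 49029\right) = \left(37296 + \sqrt{-27021}\right) \left(\left(7 - \frac{63}{16}\right) - 49029\right) = \left(37296 + i \sqrt{27021}\right) \left(\frac{49}{16} - 49029\right) = \left(37296 + i \sqrt{27021}\right) \left(- \frac{784415}{16}\right) = -1828471365 - \frac{784415 i \sqrt{27021}}{16}$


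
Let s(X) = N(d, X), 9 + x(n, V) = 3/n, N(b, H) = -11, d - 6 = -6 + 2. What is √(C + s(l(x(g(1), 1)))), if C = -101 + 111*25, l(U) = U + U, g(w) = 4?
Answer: √2663 ≈ 51.604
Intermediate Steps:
d = 2 (d = 6 + (-6 + 2) = 6 - 4 = 2)
x(n, V) = -9 + 3/n
l(U) = 2*U
s(X) = -11
C = 2674 (C = -101 + 2775 = 2674)
√(C + s(l(x(g(1), 1)))) = √(2674 - 11) = √2663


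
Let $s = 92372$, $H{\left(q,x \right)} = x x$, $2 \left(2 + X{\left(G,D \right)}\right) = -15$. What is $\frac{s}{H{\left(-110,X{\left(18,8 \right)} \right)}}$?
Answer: $\frac{369488}{361} \approx 1023.5$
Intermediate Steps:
$X{\left(G,D \right)} = - \frac{19}{2}$ ($X{\left(G,D \right)} = -2 + \frac{1}{2} \left(-15\right) = -2 - \frac{15}{2} = - \frac{19}{2}$)
$H{\left(q,x \right)} = x^{2}$
$\frac{s}{H{\left(-110,X{\left(18,8 \right)} \right)}} = \frac{92372}{\left(- \frac{19}{2}\right)^{2}} = \frac{92372}{\frac{361}{4}} = 92372 \cdot \frac{4}{361} = \frac{369488}{361}$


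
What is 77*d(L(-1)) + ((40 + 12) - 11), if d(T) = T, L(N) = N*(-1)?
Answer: 118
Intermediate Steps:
L(N) = -N
77*d(L(-1)) + ((40 + 12) - 11) = 77*(-1*(-1)) + ((40 + 12) - 11) = 77*1 + (52 - 11) = 77 + 41 = 118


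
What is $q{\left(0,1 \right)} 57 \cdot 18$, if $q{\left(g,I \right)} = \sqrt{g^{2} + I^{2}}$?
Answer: $1026$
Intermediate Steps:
$q{\left(g,I \right)} = \sqrt{I^{2} + g^{2}}$
$q{\left(0,1 \right)} 57 \cdot 18 = \sqrt{1^{2} + 0^{2}} \cdot 57 \cdot 18 = \sqrt{1 + 0} \cdot 57 \cdot 18 = \sqrt{1} \cdot 57 \cdot 18 = 1 \cdot 57 \cdot 18 = 57 \cdot 18 = 1026$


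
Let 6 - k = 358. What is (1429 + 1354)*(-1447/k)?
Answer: 366091/32 ≈ 11440.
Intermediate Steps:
k = -352 (k = 6 - 1*358 = 6 - 358 = -352)
(1429 + 1354)*(-1447/k) = (1429 + 1354)*(-1447/(-352)) = 2783*(-1447*(-1/352)) = 2783*(1447/352) = 366091/32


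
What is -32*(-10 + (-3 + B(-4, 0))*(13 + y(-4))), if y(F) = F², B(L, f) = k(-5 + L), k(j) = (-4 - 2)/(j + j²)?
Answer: 9544/3 ≈ 3181.3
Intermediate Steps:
k(j) = -6/(j + j²)
B(L, f) = -6/((-5 + L)*(-4 + L)) (B(L, f) = -6/((-5 + L)*(1 + (-5 + L))) = -6/((-5 + L)*(-4 + L)))
-32*(-10 + (-3 + B(-4, 0))*(13 + y(-4))) = -32*(-10 + (-3 - 6/((-5 - 4)*(-4 - 4)))*(13 + (-4)²)) = -32*(-10 + (-3 - 6/(-9*(-8)))*(13 + 16)) = -32*(-10 + (-3 - 6*(-⅑)*(-⅛))*29) = -32*(-10 + (-3 - 1/12)*29) = -32*(-10 - 37/12*29) = -32*(-10 - 1073/12) = -32*(-1193/12) = 9544/3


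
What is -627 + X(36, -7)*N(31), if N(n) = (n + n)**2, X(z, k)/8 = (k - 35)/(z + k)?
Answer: -1309767/29 ≈ -45164.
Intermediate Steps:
X(z, k) = 8*(-35 + k)/(k + z) (X(z, k) = 8*((k - 35)/(z + k)) = 8*((-35 + k)/(k + z)) = 8*(-35 + k)/(k + z))
N(n) = 4*n**2 (N(n) = (2*n)**2 = 4*n**2)
-627 + X(36, -7)*N(31) = -627 + (8*(-35 - 7)/(-7 + 36))*(4*31**2) = -627 + (8*(-42)/29)*(4*961) = -627 + (8*(1/29)*(-42))*3844 = -627 - 336/29*3844 = -627 - 1291584/29 = -1309767/29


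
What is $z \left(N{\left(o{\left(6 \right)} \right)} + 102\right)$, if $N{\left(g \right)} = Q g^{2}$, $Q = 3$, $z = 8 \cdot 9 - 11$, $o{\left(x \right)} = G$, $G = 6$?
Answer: $12810$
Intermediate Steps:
$o{\left(x \right)} = 6$
$z = 61$ ($z = 72 - 11 = 61$)
$N{\left(g \right)} = 3 g^{2}$
$z \left(N{\left(o{\left(6 \right)} \right)} + 102\right) = 61 \left(3 \cdot 6^{2} + 102\right) = 61 \left(3 \cdot 36 + 102\right) = 61 \left(108 + 102\right) = 61 \cdot 210 = 12810$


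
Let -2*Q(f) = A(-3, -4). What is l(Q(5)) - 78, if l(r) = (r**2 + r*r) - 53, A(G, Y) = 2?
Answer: -129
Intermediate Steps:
Q(f) = -1 (Q(f) = -1/2*2 = -1)
l(r) = -53 + 2*r**2 (l(r) = (r**2 + r**2) - 53 = 2*r**2 - 53 = -53 + 2*r**2)
l(Q(5)) - 78 = (-53 + 2*(-1)**2) - 78 = (-53 + 2*1) - 78 = (-53 + 2) - 78 = -51 - 78 = -129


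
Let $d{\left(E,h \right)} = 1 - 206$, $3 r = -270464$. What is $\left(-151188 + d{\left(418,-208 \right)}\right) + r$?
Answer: $- \frac{724643}{3} \approx -2.4155 \cdot 10^{5}$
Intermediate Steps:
$r = - \frac{270464}{3}$ ($r = \frac{1}{3} \left(-270464\right) = - \frac{270464}{3} \approx -90155.0$)
$d{\left(E,h \right)} = -205$ ($d{\left(E,h \right)} = 1 - 206 = -205$)
$\left(-151188 + d{\left(418,-208 \right)}\right) + r = \left(-151188 - 205\right) - \frac{270464}{3} = -151393 - \frac{270464}{3} = - \frac{724643}{3}$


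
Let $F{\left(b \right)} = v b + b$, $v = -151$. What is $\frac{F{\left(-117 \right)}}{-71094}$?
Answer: $- \frac{2925}{11849} \approx -0.24686$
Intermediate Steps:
$F{\left(b \right)} = - 150 b$ ($F{\left(b \right)} = - 151 b + b = - 150 b$)
$\frac{F{\left(-117 \right)}}{-71094} = \frac{\left(-150\right) \left(-117\right)}{-71094} = 17550 \left(- \frac{1}{71094}\right) = - \frac{2925}{11849}$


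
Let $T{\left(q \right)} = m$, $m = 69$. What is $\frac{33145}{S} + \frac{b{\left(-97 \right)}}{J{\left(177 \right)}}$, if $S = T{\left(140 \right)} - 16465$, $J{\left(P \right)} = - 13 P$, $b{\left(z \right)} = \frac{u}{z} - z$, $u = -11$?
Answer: $- \frac{2517438295}{1219846004} \approx -2.0637$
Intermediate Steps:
$T{\left(q \right)} = 69$
$b{\left(z \right)} = - z - \frac{11}{z}$ ($b{\left(z \right)} = - \frac{11}{z} - z = - z - \frac{11}{z}$)
$S = -16396$ ($S = 69 - 16465 = -16396$)
$\frac{33145}{S} + \frac{b{\left(-97 \right)}}{J{\left(177 \right)}} = \frac{33145}{-16396} + \frac{\left(-1\right) \left(-97\right) - \frac{11}{-97}}{\left(-13\right) 177} = 33145 \left(- \frac{1}{16396}\right) + \frac{97 - - \frac{11}{97}}{-2301} = - \frac{33145}{16396} + \left(97 + \frac{11}{97}\right) \left(- \frac{1}{2301}\right) = - \frac{33145}{16396} + \frac{9420}{97} \left(- \frac{1}{2301}\right) = - \frac{33145}{16396} - \frac{3140}{74399} = - \frac{2517438295}{1219846004}$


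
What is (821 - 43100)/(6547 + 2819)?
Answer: -14093/3122 ≈ -4.5141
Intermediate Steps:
(821 - 43100)/(6547 + 2819) = -42279/9366 = -42279*1/9366 = -14093/3122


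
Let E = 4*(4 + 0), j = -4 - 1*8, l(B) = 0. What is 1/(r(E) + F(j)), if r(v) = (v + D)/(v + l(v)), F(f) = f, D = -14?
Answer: -8/95 ≈ -0.084211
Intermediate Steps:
j = -12 (j = -4 - 8 = -12)
E = 16 (E = 4*4 = 16)
r(v) = (-14 + v)/v (r(v) = (v - 14)/(v + 0) = (-14 + v)/v)
1/(r(E) + F(j)) = 1/((-14 + 16)/16 - 12) = 1/((1/16)*2 - 12) = 1/(⅛ - 12) = 1/(-95/8) = -8/95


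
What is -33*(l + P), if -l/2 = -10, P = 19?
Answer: -1287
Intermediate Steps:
l = 20 (l = -2*(-10) = 20)
-33*(l + P) = -33*(20 + 19) = -33*39 = -1287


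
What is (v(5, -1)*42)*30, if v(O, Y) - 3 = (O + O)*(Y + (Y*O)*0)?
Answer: -8820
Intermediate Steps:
v(O, Y) = 3 + 2*O*Y (v(O, Y) = 3 + (O + O)*(Y + (Y*O)*0) = 3 + (2*O)*(Y + (O*Y)*0) = 3 + (2*O)*(Y + 0) = 3 + (2*O)*Y = 3 + 2*O*Y)
(v(5, -1)*42)*30 = ((3 + 2*5*(-1))*42)*30 = ((3 - 10)*42)*30 = -7*42*30 = -294*30 = -8820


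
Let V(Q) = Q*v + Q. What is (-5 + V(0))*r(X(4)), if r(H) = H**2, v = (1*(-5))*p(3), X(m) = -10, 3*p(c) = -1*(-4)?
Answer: -500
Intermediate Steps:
p(c) = 4/3 (p(c) = (-1*(-4))/3 = (1/3)*4 = 4/3)
v = -20/3 (v = (1*(-5))*(4/3) = -5*4/3 = -20/3 ≈ -6.6667)
V(Q) = -17*Q/3 (V(Q) = Q*(-20/3) + Q = -20*Q/3 + Q = -17*Q/3)
(-5 + V(0))*r(X(4)) = (-5 - 17/3*0)*(-10)**2 = (-5 + 0)*100 = -5*100 = -500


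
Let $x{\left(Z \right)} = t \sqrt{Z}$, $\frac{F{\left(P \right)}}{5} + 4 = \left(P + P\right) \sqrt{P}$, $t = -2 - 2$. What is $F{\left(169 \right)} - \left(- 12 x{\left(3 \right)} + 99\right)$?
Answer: $21851 - 48 \sqrt{3} \approx 21768.0$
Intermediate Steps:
$t = -4$ ($t = -2 - 2 = -4$)
$F{\left(P \right)} = -20 + 10 P^{\frac{3}{2}}$ ($F{\left(P \right)} = -20 + 5 \left(P + P\right) \sqrt{P} = -20 + 5 \cdot 2 P \sqrt{P} = -20 + 5 \cdot 2 P^{\frac{3}{2}} = -20 + 10 P^{\frac{3}{2}}$)
$x{\left(Z \right)} = - 4 \sqrt{Z}$
$F{\left(169 \right)} - \left(- 12 x{\left(3 \right)} + 99\right) = \left(-20 + 10 \cdot 169^{\frac{3}{2}}\right) - \left(- 12 \left(- 4 \sqrt{3}\right) + 99\right) = \left(-20 + 10 \cdot 2197\right) - \left(48 \sqrt{3} + 99\right) = \left(-20 + 21970\right) - \left(99 + 48 \sqrt{3}\right) = 21950 - \left(99 + 48 \sqrt{3}\right) = 21851 - 48 \sqrt{3}$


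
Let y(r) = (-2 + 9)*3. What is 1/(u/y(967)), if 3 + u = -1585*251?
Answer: -3/56834 ≈ -5.2785e-5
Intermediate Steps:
u = -397838 (u = -3 - 1585*251 = -3 - 397835 = -397838)
y(r) = 21 (y(r) = 7*3 = 21)
1/(u/y(967)) = 1/(-397838/21) = 1/(-397838*1/21) = 1/(-56834/3) = -3/56834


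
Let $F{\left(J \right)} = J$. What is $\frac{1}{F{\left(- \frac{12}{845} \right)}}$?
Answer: $- \frac{845}{12} \approx -70.417$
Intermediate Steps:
$\frac{1}{F{\left(- \frac{12}{845} \right)}} = \frac{1}{\left(-12\right) \frac{1}{845}} = \frac{1}{- \frac{12}{845}} = - \frac{845}{12}$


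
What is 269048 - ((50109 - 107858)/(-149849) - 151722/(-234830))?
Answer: 4733752358797256/17594520335 ≈ 2.6905e+5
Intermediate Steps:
269048 - ((50109 - 107858)/(-149849) - 151722/(-234830)) = 269048 - (-57749*(-1/149849) - 151722*(-1/234830)) = 269048 - (57749/149849 + 75861/117415) = 269048 - 1*18148293824/17594520335 = 269048 - 18148293824/17594520335 = 4733752358797256/17594520335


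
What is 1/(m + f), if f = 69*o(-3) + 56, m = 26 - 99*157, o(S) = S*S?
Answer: -1/14840 ≈ -6.7385e-5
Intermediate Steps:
o(S) = S**2
m = -15517 (m = 26 - 15543 = -15517)
f = 677 (f = 69*(-3)**2 + 56 = 69*9 + 56 = 621 + 56 = 677)
1/(m + f) = 1/(-15517 + 677) = 1/(-14840) = -1/14840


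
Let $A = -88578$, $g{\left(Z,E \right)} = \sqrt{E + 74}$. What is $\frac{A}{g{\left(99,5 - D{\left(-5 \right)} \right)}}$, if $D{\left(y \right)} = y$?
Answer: $- 2109 \sqrt{21} \approx -9664.7$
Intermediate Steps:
$g{\left(Z,E \right)} = \sqrt{74 + E}$
$\frac{A}{g{\left(99,5 - D{\left(-5 \right)} \right)}} = - \frac{88578}{\sqrt{74 + \left(5 - -5\right)}} = - \frac{88578}{\sqrt{74 + \left(5 + 5\right)}} = - \frac{88578}{\sqrt{74 + 10}} = - \frac{88578}{\sqrt{84}} = - \frac{88578}{2 \sqrt{21}} = - 88578 \frac{\sqrt{21}}{42} = - 2109 \sqrt{21}$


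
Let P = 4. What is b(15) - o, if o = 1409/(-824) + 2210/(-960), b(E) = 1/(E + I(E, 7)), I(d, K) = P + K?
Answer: 520667/128544 ≈ 4.0505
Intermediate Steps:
I(d, K) = 4 + K
b(E) = 1/(11 + E) (b(E) = 1/(E + (4 + 7)) = 1/(E + 11) = 1/(11 + E))
o = -39671/9888 (o = 1409*(-1/824) + 2210*(-1/960) = -1409/824 - 221/96 = -39671/9888 ≈ -4.0120)
b(15) - o = 1/(11 + 15) - 1*(-39671/9888) = 1/26 + 39671/9888 = 520667/128544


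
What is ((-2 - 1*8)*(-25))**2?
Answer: 62500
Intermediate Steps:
((-2 - 1*8)*(-25))**2 = ((-2 - 8)*(-25))**2 = (-10*(-25))**2 = 250**2 = 62500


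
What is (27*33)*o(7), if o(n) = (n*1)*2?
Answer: 12474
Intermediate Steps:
o(n) = 2*n (o(n) = n*2 = 2*n)
(27*33)*o(7) = (27*33)*(2*7) = 891*14 = 12474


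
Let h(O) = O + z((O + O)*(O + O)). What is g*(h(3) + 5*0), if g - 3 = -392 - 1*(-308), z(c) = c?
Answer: -3159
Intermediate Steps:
h(O) = O + 4*O² (h(O) = O + (O + O)*(O + O) = O + (2*O)*(2*O) = O + 4*O²)
g = -81 (g = 3 + (-392 - 1*(-308)) = 3 + (-392 + 308) = 3 - 84 = -81)
g*(h(3) + 5*0) = -81*(3*(1 + 4*3) + 5*0) = -81*(3*(1 + 12) + 0) = -81*(3*13 + 0) = -81*(39 + 0) = -81*39 = -3159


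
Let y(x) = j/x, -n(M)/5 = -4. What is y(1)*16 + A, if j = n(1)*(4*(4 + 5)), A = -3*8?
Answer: 11496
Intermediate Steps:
A = -24
n(M) = 20 (n(M) = -5*(-4) = 20)
j = 720 (j = 20*(4*(4 + 5)) = 20*(4*9) = 20*36 = 720)
y(x) = 720/x
y(1)*16 + A = (720/1)*16 - 24 = (720*1)*16 - 24 = 720*16 - 24 = 11520 - 24 = 11496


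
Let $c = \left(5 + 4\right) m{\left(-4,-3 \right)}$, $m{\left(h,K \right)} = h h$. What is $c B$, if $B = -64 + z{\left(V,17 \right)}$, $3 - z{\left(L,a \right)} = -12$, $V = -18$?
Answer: $-7056$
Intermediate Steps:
$m{\left(h,K \right)} = h^{2}$
$z{\left(L,a \right)} = 15$ ($z{\left(L,a \right)} = 3 - -12 = 3 + 12 = 15$)
$c = 144$ ($c = \left(5 + 4\right) \left(-4\right)^{2} = 9 \cdot 16 = 144$)
$B = -49$ ($B = -64 + 15 = -49$)
$c B = 144 \left(-49\right) = -7056$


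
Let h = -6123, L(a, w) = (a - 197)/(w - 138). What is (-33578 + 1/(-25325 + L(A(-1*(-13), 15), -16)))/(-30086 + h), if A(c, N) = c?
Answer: 65474850351/70605123997 ≈ 0.92734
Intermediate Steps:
L(a, w) = (-197 + a)/(-138 + w)
(-33578 + 1/(-25325 + L(A(-1*(-13), 15), -16)))/(-30086 + h) = (-33578 + 1/(-25325 + (-197 - 1*(-13))/(-138 - 16)))/(-30086 - 6123) = (-33578 + 1/(-25325 + (-197 + 13)/(-154)))/(-36209) = (-33578 + 1/(-25325 - 1/154*(-184)))*(-1/36209) = (-33578 + 1/(-25325 + 92/77))*(-1/36209) = (-33578 + 1/(-1949933/77))*(-1/36209) = (-33578 - 77/1949933)*(-1/36209) = -65474850351/1949933*(-1/36209) = 65474850351/70605123997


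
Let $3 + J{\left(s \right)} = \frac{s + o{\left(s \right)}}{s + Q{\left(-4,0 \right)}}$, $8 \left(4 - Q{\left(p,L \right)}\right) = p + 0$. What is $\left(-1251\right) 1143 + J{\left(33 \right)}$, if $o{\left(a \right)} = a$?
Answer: $- \frac{35747356}{25} \approx -1.4299 \cdot 10^{6}$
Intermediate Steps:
$Q{\left(p,L \right)} = 4 - \frac{p}{8}$ ($Q{\left(p,L \right)} = 4 - \frac{p + 0}{8} = 4 - \frac{p}{8}$)
$J{\left(s \right)} = -3 + \frac{2 s}{\frac{9}{2} + s}$ ($J{\left(s \right)} = -3 + \frac{s + s}{s + \left(4 - - \frac{1}{2}\right)} = -3 + \frac{2 s}{s + \left(4 + \frac{1}{2}\right)} = -3 + \frac{2 s}{s + \frac{9}{2}} = -3 + \frac{2 s}{\frac{9}{2} + s}$)
$\left(-1251\right) 1143 + J{\left(33 \right)} = \left(-1251\right) 1143 + \frac{-27 - 66}{9 + 2 \cdot 33} = -1429893 + \frac{-27 - 66}{9 + 66} = -1429893 + \frac{1}{75} \left(-93\right) = -1429893 - \frac{31}{25} = - \frac{35747356}{25}$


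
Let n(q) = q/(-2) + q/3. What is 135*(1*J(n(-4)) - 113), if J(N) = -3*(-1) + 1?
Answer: -14715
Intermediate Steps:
n(q) = -q/6 (n(q) = q*(-½) + q*(⅓) = -q/2 + q/3 = -q/6)
J(N) = 4 (J(N) = 3 + 1 = 4)
135*(1*J(n(-4)) - 113) = 135*(1*4 - 113) = 135*(4 - 113) = 135*(-109) = -14715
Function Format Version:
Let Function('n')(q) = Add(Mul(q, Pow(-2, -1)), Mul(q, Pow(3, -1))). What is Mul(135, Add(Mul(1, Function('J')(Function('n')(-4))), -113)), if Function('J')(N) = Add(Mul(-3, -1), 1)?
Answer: -14715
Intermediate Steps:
Function('n')(q) = Mul(Rational(-1, 6), q) (Function('n')(q) = Add(Mul(q, Rational(-1, 2)), Mul(q, Rational(1, 3))) = Add(Mul(Rational(-1, 2), q), Mul(Rational(1, 3), q)) = Mul(Rational(-1, 6), q))
Function('J')(N) = 4 (Function('J')(N) = Add(3, 1) = 4)
Mul(135, Add(Mul(1, Function('J')(Function('n')(-4))), -113)) = Mul(135, Add(Mul(1, 4), -113)) = Mul(135, Add(4, -113)) = Mul(135, -109) = -14715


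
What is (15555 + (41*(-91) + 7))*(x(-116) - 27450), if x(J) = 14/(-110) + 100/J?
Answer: -518012384568/1595 ≈ -3.2477e+8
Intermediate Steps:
x(J) = -7/55 + 100/J (x(J) = 14*(-1/110) + 100/J = -7/55 + 100/J)
(15555 + (41*(-91) + 7))*(x(-116) - 27450) = (15555 + (41*(-91) + 7))*((-7/55 + 100/(-116)) - 27450) = (15555 + (-3731 + 7))*((-7/55 + 100*(-1/116)) - 27450) = (15555 - 3724)*((-7/55 - 25/29) - 27450) = 11831*(-1578/1595 - 27450) = 11831*(-43784328/1595) = -518012384568/1595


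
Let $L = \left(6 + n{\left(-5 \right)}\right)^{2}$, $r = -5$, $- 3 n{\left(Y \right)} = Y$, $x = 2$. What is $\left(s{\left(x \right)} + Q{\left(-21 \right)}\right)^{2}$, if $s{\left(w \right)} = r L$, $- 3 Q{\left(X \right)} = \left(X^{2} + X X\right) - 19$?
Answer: $\frac{27394756}{81} \approx 3.3821 \cdot 10^{5}$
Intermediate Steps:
$n{\left(Y \right)} = - \frac{Y}{3}$
$Q{\left(X \right)} = \frac{19}{3} - \frac{2 X^{2}}{3}$ ($Q{\left(X \right)} = - \frac{\left(X^{2} + X X\right) - 19}{3} = - \frac{\left(X^{2} + X^{2}\right) - 19}{3} = - \frac{2 X^{2} - 19}{3} = - \frac{-19 + 2 X^{2}}{3} = \frac{19}{3} - \frac{2 X^{2}}{3}$)
$L = \frac{529}{9}$ ($L = \left(6 - - \frac{5}{3}\right)^{2} = \left(6 + \frac{5}{3}\right)^{2} = \left(\frac{23}{3}\right)^{2} = \frac{529}{9} \approx 58.778$)
$s{\left(w \right)} = - \frac{2645}{9}$ ($s{\left(w \right)} = \left(-5\right) \frac{529}{9} = - \frac{2645}{9}$)
$\left(s{\left(x \right)} + Q{\left(-21 \right)}\right)^{2} = \left(- \frac{2645}{9} + \left(\frac{19}{3} - \frac{2 \left(-21\right)^{2}}{3}\right)\right)^{2} = \left(- \frac{2645}{9} + \left(\frac{19}{3} - 294\right)\right)^{2} = \left(- \frac{2645}{9} - \frac{863}{3}\right)^{2} = \left(- \frac{5234}{9}\right)^{2} = \frac{27394756}{81}$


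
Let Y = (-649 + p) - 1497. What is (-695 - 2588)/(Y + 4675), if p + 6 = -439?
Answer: -3283/2084 ≈ -1.5753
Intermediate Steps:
p = -445 (p = -6 - 439 = -445)
Y = -2591 (Y = (-649 - 445) - 1497 = -1094 - 1497 = -2591)
(-695 - 2588)/(Y + 4675) = (-695 - 2588)/(-2591 + 4675) = -3283/2084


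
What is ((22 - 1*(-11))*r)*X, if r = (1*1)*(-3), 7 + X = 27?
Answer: -1980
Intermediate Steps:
X = 20 (X = -7 + 27 = 20)
r = -3 (r = 1*(-3) = -3)
((22 - 1*(-11))*r)*X = ((22 - 1*(-11))*(-3))*20 = ((22 + 11)*(-3))*20 = (33*(-3))*20 = -99*20 = -1980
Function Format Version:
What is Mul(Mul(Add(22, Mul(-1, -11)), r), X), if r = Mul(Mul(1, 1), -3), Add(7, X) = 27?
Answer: -1980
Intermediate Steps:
X = 20 (X = Add(-7, 27) = 20)
r = -3 (r = Mul(1, -3) = -3)
Mul(Mul(Add(22, Mul(-1, -11)), r), X) = Mul(Mul(Add(22, Mul(-1, -11)), -3), 20) = Mul(Mul(Add(22, 11), -3), 20) = Mul(Mul(33, -3), 20) = Mul(-99, 20) = -1980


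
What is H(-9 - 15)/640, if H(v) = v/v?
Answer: 1/640 ≈ 0.0015625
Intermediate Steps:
H(v) = 1
H(-9 - 15)/640 = 1/640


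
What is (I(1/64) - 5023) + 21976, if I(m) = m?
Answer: 1084993/64 ≈ 16953.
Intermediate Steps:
(I(1/64) - 5023) + 21976 = (1/64 - 5023) + 21976 = -321471/64 + 21976 = 1084993/64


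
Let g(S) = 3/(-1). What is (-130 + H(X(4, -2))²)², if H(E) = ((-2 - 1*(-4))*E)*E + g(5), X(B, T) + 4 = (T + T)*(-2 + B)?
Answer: 6576399025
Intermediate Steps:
g(S) = -3 (g(S) = 3*(-1) = -3)
X(B, T) = -4 + 2*T*(-2 + B) (X(B, T) = -4 + (T + T)*(-2 + B) = -4 + (2*T)*(-2 + B) = -4 + 2*T*(-2 + B))
H(E) = -3 + 2*E² (H(E) = ((-2 - 1*(-4))*E)*E - 3 = ((-2 + 4)*E)*E - 3 = (2*E)*E - 3 = 2*E² - 3 = -3 + 2*E²)
(-130 + H(X(4, -2))²)² = (-130 + (-3 + 2*(-4 - 4*(-2) + 2*4*(-2))²)²)² = (-130 + (-3 + 2*(-4 + 8 - 16)²)²)² = (-130 + (-3 + 2*(-12)²)²)² = (-130 + (-3 + 2*144)²)² = (-130 + (-3 + 288)²)² = (-130 + 285²)² = (-130 + 81225)² = 81095² = 6576399025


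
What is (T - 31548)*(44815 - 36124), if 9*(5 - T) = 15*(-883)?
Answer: -261349958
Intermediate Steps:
T = 4430/3 (T = 5 - 5*(-883)/3 = 5 - ⅑*(-13245) = 5 + 4415/3 = 4430/3 ≈ 1476.7)
(T - 31548)*(44815 - 36124) = (4430/3 - 31548)*(44815 - 36124) = -90214/3*8691 = -261349958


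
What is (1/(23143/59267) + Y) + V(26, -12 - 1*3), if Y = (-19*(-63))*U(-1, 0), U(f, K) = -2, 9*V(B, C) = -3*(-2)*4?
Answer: -165850081/69429 ≈ -2388.8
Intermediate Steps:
V(B, C) = 8/3 (V(B, C) = (-3*(-2)*4)/9 = (6*4)/9 = (⅑)*24 = 8/3)
Y = -2394 (Y = -19*(-63)*(-2) = 1197*(-2) = -2394)
(1/(23143/59267) + Y) + V(26, -12 - 1*3) = (1/(23143/59267) - 2394) + 8/3 = (59267/23143 - 2394) + 8/3 = -55345075/23143 + 8/3 = -165850081/69429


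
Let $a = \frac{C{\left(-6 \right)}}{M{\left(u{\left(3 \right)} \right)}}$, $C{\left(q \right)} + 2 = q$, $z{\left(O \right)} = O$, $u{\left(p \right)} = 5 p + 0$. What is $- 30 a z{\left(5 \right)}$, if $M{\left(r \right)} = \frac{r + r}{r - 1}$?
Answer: $560$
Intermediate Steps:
$u{\left(p \right)} = 5 p$
$C{\left(q \right)} = -2 + q$
$M{\left(r \right)} = \frac{2 r}{-1 + r}$
$a = - \frac{56}{15}$ ($a = \frac{-2 - 6}{2 \cdot 5 \cdot 3 \frac{1}{-1 + 5 \cdot 3}} = - \frac{8}{2 \cdot 15 \frac{1}{-1 + 15}} = - \frac{8}{2 \cdot 15 \cdot \frac{1}{14}} = - \frac{8}{\frac{15}{7}} = \left(-8\right) \frac{7}{15} = - \frac{56}{15} \approx -3.7333$)
$- 30 a z{\left(5 \right)} = \left(-30\right) \left(- \frac{56}{15}\right) 5 = 112 \cdot 5 = 560$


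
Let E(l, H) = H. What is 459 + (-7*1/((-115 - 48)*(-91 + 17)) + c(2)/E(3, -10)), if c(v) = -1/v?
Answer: 55370541/120620 ≈ 459.05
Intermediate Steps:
459 + (-7*1/((-115 - 48)*(-91 + 17)) + c(2)/E(3, -10)) = 459 + (-7*1/((-115 - 48)*(-91 + 17)) - 1/2/(-10)) = 459 + (-7/((-74*(-163))) - 1*1/2*(-1/10)) = 459 + (-7/12062 - 1/2*(-1/10)) = 459 + (-7*1/12062 + 1/20) = 459 + (-7/12062 + 1/20) = 459 + 5961/120620 = 55370541/120620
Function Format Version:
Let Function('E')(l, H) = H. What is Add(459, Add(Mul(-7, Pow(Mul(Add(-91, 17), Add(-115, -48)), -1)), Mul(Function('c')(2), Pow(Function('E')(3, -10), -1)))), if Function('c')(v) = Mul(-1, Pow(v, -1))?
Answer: Rational(55370541, 120620) ≈ 459.05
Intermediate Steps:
Add(459, Add(Mul(-7, Pow(Mul(Add(-91, 17), Add(-115, -48)), -1)), Mul(Function('c')(2), Pow(Function('E')(3, -10), -1)))) = Add(459, Add(Mul(-7, Pow(Mul(Add(-91, 17), Add(-115, -48)), -1)), Mul(Mul(-1, Pow(2, -1)), Pow(-10, -1)))) = Add(459, Add(Mul(-7, Pow(Mul(-74, -163), -1)), Mul(Mul(-1, Rational(1, 2)), Rational(-1, 10)))) = Add(459, Add(Mul(-7, Pow(12062, -1)), Mul(Rational(-1, 2), Rational(-1, 10)))) = Add(459, Add(Mul(-7, Rational(1, 12062)), Rational(1, 20))) = Add(459, Add(Rational(-7, 12062), Rational(1, 20))) = Add(459, Rational(5961, 120620)) = Rational(55370541, 120620)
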